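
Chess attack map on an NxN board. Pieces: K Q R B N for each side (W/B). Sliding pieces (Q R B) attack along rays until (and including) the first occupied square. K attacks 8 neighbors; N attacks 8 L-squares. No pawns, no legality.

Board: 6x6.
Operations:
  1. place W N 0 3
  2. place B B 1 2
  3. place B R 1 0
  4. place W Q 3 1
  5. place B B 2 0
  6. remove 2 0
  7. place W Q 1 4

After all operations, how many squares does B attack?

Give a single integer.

Answer: 13

Derivation:
Op 1: place WN@(0,3)
Op 2: place BB@(1,2)
Op 3: place BR@(1,0)
Op 4: place WQ@(3,1)
Op 5: place BB@(2,0)
Op 6: remove (2,0)
Op 7: place WQ@(1,4)
Per-piece attacks for B:
  BR@(1,0): attacks (1,1) (1,2) (2,0) (3,0) (4,0) (5,0) (0,0) [ray(0,1) blocked at (1,2)]
  BB@(1,2): attacks (2,3) (3,4) (4,5) (2,1) (3,0) (0,3) (0,1) [ray(-1,1) blocked at (0,3)]
Union (13 distinct): (0,0) (0,1) (0,3) (1,1) (1,2) (2,0) (2,1) (2,3) (3,0) (3,4) (4,0) (4,5) (5,0)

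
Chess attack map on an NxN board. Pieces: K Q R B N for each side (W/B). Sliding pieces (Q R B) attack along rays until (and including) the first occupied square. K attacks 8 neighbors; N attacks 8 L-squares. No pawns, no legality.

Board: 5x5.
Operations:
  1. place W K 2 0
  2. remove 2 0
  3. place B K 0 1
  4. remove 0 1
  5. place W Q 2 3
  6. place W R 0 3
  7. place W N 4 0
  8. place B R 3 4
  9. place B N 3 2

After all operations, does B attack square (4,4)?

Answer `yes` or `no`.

Op 1: place WK@(2,0)
Op 2: remove (2,0)
Op 3: place BK@(0,1)
Op 4: remove (0,1)
Op 5: place WQ@(2,3)
Op 6: place WR@(0,3)
Op 7: place WN@(4,0)
Op 8: place BR@(3,4)
Op 9: place BN@(3,2)
Per-piece attacks for B:
  BN@(3,2): attacks (4,4) (2,4) (1,3) (4,0) (2,0) (1,1)
  BR@(3,4): attacks (3,3) (3,2) (4,4) (2,4) (1,4) (0,4) [ray(0,-1) blocked at (3,2)]
B attacks (4,4): yes

Answer: yes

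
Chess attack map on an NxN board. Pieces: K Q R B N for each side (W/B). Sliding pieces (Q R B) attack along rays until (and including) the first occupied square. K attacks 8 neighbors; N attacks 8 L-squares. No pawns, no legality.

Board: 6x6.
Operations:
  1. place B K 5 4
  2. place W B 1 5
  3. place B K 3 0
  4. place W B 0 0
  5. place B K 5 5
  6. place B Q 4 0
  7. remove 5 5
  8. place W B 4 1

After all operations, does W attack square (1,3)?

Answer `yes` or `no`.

Op 1: place BK@(5,4)
Op 2: place WB@(1,5)
Op 3: place BK@(3,0)
Op 4: place WB@(0,0)
Op 5: place BK@(5,5)
Op 6: place BQ@(4,0)
Op 7: remove (5,5)
Op 8: place WB@(4,1)
Per-piece attacks for W:
  WB@(0,0): attacks (1,1) (2,2) (3,3) (4,4) (5,5)
  WB@(1,5): attacks (2,4) (3,3) (4,2) (5,1) (0,4)
  WB@(4,1): attacks (5,2) (5,0) (3,2) (2,3) (1,4) (0,5) (3,0) [ray(-1,-1) blocked at (3,0)]
W attacks (1,3): no

Answer: no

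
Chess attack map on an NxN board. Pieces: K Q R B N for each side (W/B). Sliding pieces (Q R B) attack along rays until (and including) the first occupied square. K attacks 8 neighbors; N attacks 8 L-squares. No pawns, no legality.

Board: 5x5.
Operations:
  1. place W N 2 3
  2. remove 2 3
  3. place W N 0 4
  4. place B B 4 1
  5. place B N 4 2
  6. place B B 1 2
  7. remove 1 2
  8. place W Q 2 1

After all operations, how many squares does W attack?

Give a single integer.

Answer: 14

Derivation:
Op 1: place WN@(2,3)
Op 2: remove (2,3)
Op 3: place WN@(0,4)
Op 4: place BB@(4,1)
Op 5: place BN@(4,2)
Op 6: place BB@(1,2)
Op 7: remove (1,2)
Op 8: place WQ@(2,1)
Per-piece attacks for W:
  WN@(0,4): attacks (1,2) (2,3)
  WQ@(2,1): attacks (2,2) (2,3) (2,4) (2,0) (3,1) (4,1) (1,1) (0,1) (3,2) (4,3) (3,0) (1,2) (0,3) (1,0) [ray(1,0) blocked at (4,1)]
Union (14 distinct): (0,1) (0,3) (1,0) (1,1) (1,2) (2,0) (2,2) (2,3) (2,4) (3,0) (3,1) (3,2) (4,1) (4,3)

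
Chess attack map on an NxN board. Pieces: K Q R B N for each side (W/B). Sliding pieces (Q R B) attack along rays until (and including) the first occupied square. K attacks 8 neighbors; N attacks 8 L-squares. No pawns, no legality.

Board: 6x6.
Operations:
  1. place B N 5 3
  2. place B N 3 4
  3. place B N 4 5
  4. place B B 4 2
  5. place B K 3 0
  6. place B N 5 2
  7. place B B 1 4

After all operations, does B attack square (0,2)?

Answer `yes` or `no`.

Op 1: place BN@(5,3)
Op 2: place BN@(3,4)
Op 3: place BN@(4,5)
Op 4: place BB@(4,2)
Op 5: place BK@(3,0)
Op 6: place BN@(5,2)
Op 7: place BB@(1,4)
Per-piece attacks for B:
  BB@(1,4): attacks (2,5) (2,3) (3,2) (4,1) (5,0) (0,5) (0,3)
  BK@(3,0): attacks (3,1) (4,0) (2,0) (4,1) (2,1)
  BN@(3,4): attacks (5,5) (1,5) (4,2) (5,3) (2,2) (1,3)
  BB@(4,2): attacks (5,3) (5,1) (3,3) (2,4) (1,5) (3,1) (2,0) [ray(1,1) blocked at (5,3)]
  BN@(4,5): attacks (5,3) (3,3) (2,4)
  BN@(5,2): attacks (4,4) (3,3) (4,0) (3,1)
  BN@(5,3): attacks (4,5) (3,4) (4,1) (3,2)
B attacks (0,2): no

Answer: no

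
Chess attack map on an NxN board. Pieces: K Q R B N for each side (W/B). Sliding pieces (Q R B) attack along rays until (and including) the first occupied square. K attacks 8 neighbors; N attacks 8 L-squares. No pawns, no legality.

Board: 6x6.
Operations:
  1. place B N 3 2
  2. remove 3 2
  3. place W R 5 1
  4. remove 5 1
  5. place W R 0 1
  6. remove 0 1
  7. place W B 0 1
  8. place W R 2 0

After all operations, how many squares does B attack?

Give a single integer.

Answer: 0

Derivation:
Op 1: place BN@(3,2)
Op 2: remove (3,2)
Op 3: place WR@(5,1)
Op 4: remove (5,1)
Op 5: place WR@(0,1)
Op 6: remove (0,1)
Op 7: place WB@(0,1)
Op 8: place WR@(2,0)
Per-piece attacks for B:
Union (0 distinct): (none)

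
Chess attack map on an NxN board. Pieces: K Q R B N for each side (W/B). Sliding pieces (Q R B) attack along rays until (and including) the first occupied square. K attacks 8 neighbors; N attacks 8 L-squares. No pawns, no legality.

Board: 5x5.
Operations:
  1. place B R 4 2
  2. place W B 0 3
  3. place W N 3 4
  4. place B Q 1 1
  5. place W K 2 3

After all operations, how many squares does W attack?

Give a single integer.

Answer: 11

Derivation:
Op 1: place BR@(4,2)
Op 2: place WB@(0,3)
Op 3: place WN@(3,4)
Op 4: place BQ@(1,1)
Op 5: place WK@(2,3)
Per-piece attacks for W:
  WB@(0,3): attacks (1,4) (1,2) (2,1) (3,0)
  WK@(2,3): attacks (2,4) (2,2) (3,3) (1,3) (3,4) (3,2) (1,4) (1,2)
  WN@(3,4): attacks (4,2) (2,2) (1,3)
Union (11 distinct): (1,2) (1,3) (1,4) (2,1) (2,2) (2,4) (3,0) (3,2) (3,3) (3,4) (4,2)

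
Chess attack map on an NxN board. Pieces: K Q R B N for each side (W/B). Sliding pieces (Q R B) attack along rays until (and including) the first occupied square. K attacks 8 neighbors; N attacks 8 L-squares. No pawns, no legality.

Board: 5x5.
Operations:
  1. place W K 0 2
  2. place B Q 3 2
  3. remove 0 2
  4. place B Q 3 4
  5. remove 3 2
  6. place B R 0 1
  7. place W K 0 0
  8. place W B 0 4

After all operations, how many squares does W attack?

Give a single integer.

Op 1: place WK@(0,2)
Op 2: place BQ@(3,2)
Op 3: remove (0,2)
Op 4: place BQ@(3,4)
Op 5: remove (3,2)
Op 6: place BR@(0,1)
Op 7: place WK@(0,0)
Op 8: place WB@(0,4)
Per-piece attacks for W:
  WK@(0,0): attacks (0,1) (1,0) (1,1)
  WB@(0,4): attacks (1,3) (2,2) (3,1) (4,0)
Union (7 distinct): (0,1) (1,0) (1,1) (1,3) (2,2) (3,1) (4,0)

Answer: 7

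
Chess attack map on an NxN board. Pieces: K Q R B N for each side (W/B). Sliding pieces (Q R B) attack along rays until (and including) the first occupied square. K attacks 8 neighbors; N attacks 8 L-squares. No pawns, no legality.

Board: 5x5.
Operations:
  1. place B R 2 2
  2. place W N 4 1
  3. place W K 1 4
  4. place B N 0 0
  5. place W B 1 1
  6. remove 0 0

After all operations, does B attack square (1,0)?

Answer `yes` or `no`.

Answer: no

Derivation:
Op 1: place BR@(2,2)
Op 2: place WN@(4,1)
Op 3: place WK@(1,4)
Op 4: place BN@(0,0)
Op 5: place WB@(1,1)
Op 6: remove (0,0)
Per-piece attacks for B:
  BR@(2,2): attacks (2,3) (2,4) (2,1) (2,0) (3,2) (4,2) (1,2) (0,2)
B attacks (1,0): no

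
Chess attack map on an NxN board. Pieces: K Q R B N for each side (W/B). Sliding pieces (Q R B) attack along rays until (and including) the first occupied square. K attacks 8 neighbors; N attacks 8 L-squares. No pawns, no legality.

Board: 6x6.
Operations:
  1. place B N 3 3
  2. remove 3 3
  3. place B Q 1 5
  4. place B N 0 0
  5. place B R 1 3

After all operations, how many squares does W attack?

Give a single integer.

Answer: 0

Derivation:
Op 1: place BN@(3,3)
Op 2: remove (3,3)
Op 3: place BQ@(1,5)
Op 4: place BN@(0,0)
Op 5: place BR@(1,3)
Per-piece attacks for W:
Union (0 distinct): (none)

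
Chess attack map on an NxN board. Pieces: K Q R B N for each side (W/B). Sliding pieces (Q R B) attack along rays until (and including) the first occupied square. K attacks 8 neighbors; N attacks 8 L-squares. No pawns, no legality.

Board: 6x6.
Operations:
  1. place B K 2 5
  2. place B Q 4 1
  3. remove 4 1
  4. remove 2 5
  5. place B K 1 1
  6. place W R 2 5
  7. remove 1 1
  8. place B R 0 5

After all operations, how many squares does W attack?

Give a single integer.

Answer: 10

Derivation:
Op 1: place BK@(2,5)
Op 2: place BQ@(4,1)
Op 3: remove (4,1)
Op 4: remove (2,5)
Op 5: place BK@(1,1)
Op 6: place WR@(2,5)
Op 7: remove (1,1)
Op 8: place BR@(0,5)
Per-piece attacks for W:
  WR@(2,5): attacks (2,4) (2,3) (2,2) (2,1) (2,0) (3,5) (4,5) (5,5) (1,5) (0,5) [ray(-1,0) blocked at (0,5)]
Union (10 distinct): (0,5) (1,5) (2,0) (2,1) (2,2) (2,3) (2,4) (3,5) (4,5) (5,5)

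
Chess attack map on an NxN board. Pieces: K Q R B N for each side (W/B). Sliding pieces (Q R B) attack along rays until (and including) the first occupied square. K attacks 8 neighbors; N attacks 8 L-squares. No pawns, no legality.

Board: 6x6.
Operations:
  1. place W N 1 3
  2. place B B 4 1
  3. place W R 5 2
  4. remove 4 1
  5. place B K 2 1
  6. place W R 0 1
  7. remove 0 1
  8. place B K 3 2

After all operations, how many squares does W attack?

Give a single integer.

Op 1: place WN@(1,3)
Op 2: place BB@(4,1)
Op 3: place WR@(5,2)
Op 4: remove (4,1)
Op 5: place BK@(2,1)
Op 6: place WR@(0,1)
Op 7: remove (0,1)
Op 8: place BK@(3,2)
Per-piece attacks for W:
  WN@(1,3): attacks (2,5) (3,4) (0,5) (2,1) (3,2) (0,1)
  WR@(5,2): attacks (5,3) (5,4) (5,5) (5,1) (5,0) (4,2) (3,2) [ray(-1,0) blocked at (3,2)]
Union (12 distinct): (0,1) (0,5) (2,1) (2,5) (3,2) (3,4) (4,2) (5,0) (5,1) (5,3) (5,4) (5,5)

Answer: 12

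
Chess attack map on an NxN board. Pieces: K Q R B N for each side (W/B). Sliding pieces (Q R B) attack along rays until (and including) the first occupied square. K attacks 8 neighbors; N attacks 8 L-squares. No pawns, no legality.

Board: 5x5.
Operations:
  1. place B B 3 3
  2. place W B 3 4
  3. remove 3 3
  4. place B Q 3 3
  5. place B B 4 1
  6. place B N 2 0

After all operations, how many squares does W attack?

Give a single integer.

Op 1: place BB@(3,3)
Op 2: place WB@(3,4)
Op 3: remove (3,3)
Op 4: place BQ@(3,3)
Op 5: place BB@(4,1)
Op 6: place BN@(2,0)
Per-piece attacks for W:
  WB@(3,4): attacks (4,3) (2,3) (1,2) (0,1)
Union (4 distinct): (0,1) (1,2) (2,3) (4,3)

Answer: 4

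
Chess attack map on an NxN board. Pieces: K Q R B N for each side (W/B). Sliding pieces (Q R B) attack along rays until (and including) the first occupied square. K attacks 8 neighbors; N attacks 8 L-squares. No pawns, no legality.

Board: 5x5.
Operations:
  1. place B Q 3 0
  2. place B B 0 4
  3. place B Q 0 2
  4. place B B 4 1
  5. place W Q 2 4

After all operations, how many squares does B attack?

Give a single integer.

Answer: 22

Derivation:
Op 1: place BQ@(3,0)
Op 2: place BB@(0,4)
Op 3: place BQ@(0,2)
Op 4: place BB@(4,1)
Op 5: place WQ@(2,4)
Per-piece attacks for B:
  BQ@(0,2): attacks (0,3) (0,4) (0,1) (0,0) (1,2) (2,2) (3,2) (4,2) (1,3) (2,4) (1,1) (2,0) [ray(0,1) blocked at (0,4); ray(1,1) blocked at (2,4)]
  BB@(0,4): attacks (1,3) (2,2) (3,1) (4,0)
  BQ@(3,0): attacks (3,1) (3,2) (3,3) (3,4) (4,0) (2,0) (1,0) (0,0) (4,1) (2,1) (1,2) (0,3) [ray(1,1) blocked at (4,1)]
  BB@(4,1): attacks (3,2) (2,3) (1,4) (3,0) [ray(-1,-1) blocked at (3,0)]
Union (22 distinct): (0,0) (0,1) (0,3) (0,4) (1,0) (1,1) (1,2) (1,3) (1,4) (2,0) (2,1) (2,2) (2,3) (2,4) (3,0) (3,1) (3,2) (3,3) (3,4) (4,0) (4,1) (4,2)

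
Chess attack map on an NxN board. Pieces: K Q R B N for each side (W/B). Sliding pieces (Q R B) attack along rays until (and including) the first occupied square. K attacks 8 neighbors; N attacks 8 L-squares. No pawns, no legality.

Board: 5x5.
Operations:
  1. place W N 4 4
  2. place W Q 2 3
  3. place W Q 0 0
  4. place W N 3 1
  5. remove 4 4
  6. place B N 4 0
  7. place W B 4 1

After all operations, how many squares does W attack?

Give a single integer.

Answer: 22

Derivation:
Op 1: place WN@(4,4)
Op 2: place WQ@(2,3)
Op 3: place WQ@(0,0)
Op 4: place WN@(3,1)
Op 5: remove (4,4)
Op 6: place BN@(4,0)
Op 7: place WB@(4,1)
Per-piece attacks for W:
  WQ@(0,0): attacks (0,1) (0,2) (0,3) (0,4) (1,0) (2,0) (3,0) (4,0) (1,1) (2,2) (3,3) (4,4) [ray(1,0) blocked at (4,0)]
  WQ@(2,3): attacks (2,4) (2,2) (2,1) (2,0) (3,3) (4,3) (1,3) (0,3) (3,4) (3,2) (4,1) (1,4) (1,2) (0,1) [ray(1,-1) blocked at (4,1)]
  WN@(3,1): attacks (4,3) (2,3) (1,2) (1,0)
  WB@(4,1): attacks (3,2) (2,3) (3,0) [ray(-1,1) blocked at (2,3)]
Union (22 distinct): (0,1) (0,2) (0,3) (0,4) (1,0) (1,1) (1,2) (1,3) (1,4) (2,0) (2,1) (2,2) (2,3) (2,4) (3,0) (3,2) (3,3) (3,4) (4,0) (4,1) (4,3) (4,4)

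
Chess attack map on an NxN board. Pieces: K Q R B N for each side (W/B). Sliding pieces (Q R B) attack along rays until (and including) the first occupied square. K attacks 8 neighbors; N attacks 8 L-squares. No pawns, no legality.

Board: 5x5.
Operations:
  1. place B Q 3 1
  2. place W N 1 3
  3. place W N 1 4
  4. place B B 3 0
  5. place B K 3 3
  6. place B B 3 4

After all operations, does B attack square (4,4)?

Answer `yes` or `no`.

Op 1: place BQ@(3,1)
Op 2: place WN@(1,3)
Op 3: place WN@(1,4)
Op 4: place BB@(3,0)
Op 5: place BK@(3,3)
Op 6: place BB@(3,4)
Per-piece attacks for B:
  BB@(3,0): attacks (4,1) (2,1) (1,2) (0,3)
  BQ@(3,1): attacks (3,2) (3,3) (3,0) (4,1) (2,1) (1,1) (0,1) (4,2) (4,0) (2,2) (1,3) (2,0) [ray(0,1) blocked at (3,3); ray(0,-1) blocked at (3,0); ray(-1,1) blocked at (1,3)]
  BK@(3,3): attacks (3,4) (3,2) (4,3) (2,3) (4,4) (4,2) (2,4) (2,2)
  BB@(3,4): attacks (4,3) (2,3) (1,2) (0,1)
B attacks (4,4): yes

Answer: yes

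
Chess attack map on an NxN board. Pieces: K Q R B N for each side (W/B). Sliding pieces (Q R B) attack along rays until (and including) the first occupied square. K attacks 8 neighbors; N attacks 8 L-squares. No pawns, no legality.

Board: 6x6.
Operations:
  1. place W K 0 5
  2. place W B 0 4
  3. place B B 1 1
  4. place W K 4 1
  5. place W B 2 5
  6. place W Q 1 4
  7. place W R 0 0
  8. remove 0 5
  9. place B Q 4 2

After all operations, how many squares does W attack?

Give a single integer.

Op 1: place WK@(0,5)
Op 2: place WB@(0,4)
Op 3: place BB@(1,1)
Op 4: place WK@(4,1)
Op 5: place WB@(2,5)
Op 6: place WQ@(1,4)
Op 7: place WR@(0,0)
Op 8: remove (0,5)
Op 9: place BQ@(4,2)
Per-piece attacks for W:
  WR@(0,0): attacks (0,1) (0,2) (0,3) (0,4) (1,0) (2,0) (3,0) (4,0) (5,0) [ray(0,1) blocked at (0,4)]
  WB@(0,4): attacks (1,5) (1,3) (2,2) (3,1) (4,0)
  WQ@(1,4): attacks (1,5) (1,3) (1,2) (1,1) (2,4) (3,4) (4,4) (5,4) (0,4) (2,5) (2,3) (3,2) (4,1) (0,5) (0,3) [ray(0,-1) blocked at (1,1); ray(-1,0) blocked at (0,4); ray(1,1) blocked at (2,5); ray(1,-1) blocked at (4,1)]
  WB@(2,5): attacks (3,4) (4,3) (5,2) (1,4) [ray(-1,-1) blocked at (1,4)]
  WK@(4,1): attacks (4,2) (4,0) (5,1) (3,1) (5,2) (5,0) (3,2) (3,0)
Union (29 distinct): (0,1) (0,2) (0,3) (0,4) (0,5) (1,0) (1,1) (1,2) (1,3) (1,4) (1,5) (2,0) (2,2) (2,3) (2,4) (2,5) (3,0) (3,1) (3,2) (3,4) (4,0) (4,1) (4,2) (4,3) (4,4) (5,0) (5,1) (5,2) (5,4)

Answer: 29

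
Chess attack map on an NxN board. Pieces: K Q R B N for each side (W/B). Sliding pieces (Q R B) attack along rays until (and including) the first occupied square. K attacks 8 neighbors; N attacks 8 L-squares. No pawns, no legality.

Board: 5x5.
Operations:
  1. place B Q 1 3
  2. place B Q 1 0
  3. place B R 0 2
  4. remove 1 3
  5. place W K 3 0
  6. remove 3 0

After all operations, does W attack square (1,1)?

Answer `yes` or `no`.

Op 1: place BQ@(1,3)
Op 2: place BQ@(1,0)
Op 3: place BR@(0,2)
Op 4: remove (1,3)
Op 5: place WK@(3,0)
Op 6: remove (3,0)
Per-piece attacks for W:
W attacks (1,1): no

Answer: no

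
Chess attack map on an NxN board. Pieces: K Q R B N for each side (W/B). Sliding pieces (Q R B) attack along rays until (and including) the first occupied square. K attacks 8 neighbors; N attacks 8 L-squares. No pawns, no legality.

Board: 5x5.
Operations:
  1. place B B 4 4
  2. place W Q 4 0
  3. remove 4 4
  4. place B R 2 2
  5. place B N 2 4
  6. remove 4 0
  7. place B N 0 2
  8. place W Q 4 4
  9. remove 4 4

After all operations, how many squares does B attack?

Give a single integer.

Answer: 12

Derivation:
Op 1: place BB@(4,4)
Op 2: place WQ@(4,0)
Op 3: remove (4,4)
Op 4: place BR@(2,2)
Op 5: place BN@(2,4)
Op 6: remove (4,0)
Op 7: place BN@(0,2)
Op 8: place WQ@(4,4)
Op 9: remove (4,4)
Per-piece attacks for B:
  BN@(0,2): attacks (1,4) (2,3) (1,0) (2,1)
  BR@(2,2): attacks (2,3) (2,4) (2,1) (2,0) (3,2) (4,2) (1,2) (0,2) [ray(0,1) blocked at (2,4); ray(-1,0) blocked at (0,2)]
  BN@(2,4): attacks (3,2) (4,3) (1,2) (0,3)
Union (12 distinct): (0,2) (0,3) (1,0) (1,2) (1,4) (2,0) (2,1) (2,3) (2,4) (3,2) (4,2) (4,3)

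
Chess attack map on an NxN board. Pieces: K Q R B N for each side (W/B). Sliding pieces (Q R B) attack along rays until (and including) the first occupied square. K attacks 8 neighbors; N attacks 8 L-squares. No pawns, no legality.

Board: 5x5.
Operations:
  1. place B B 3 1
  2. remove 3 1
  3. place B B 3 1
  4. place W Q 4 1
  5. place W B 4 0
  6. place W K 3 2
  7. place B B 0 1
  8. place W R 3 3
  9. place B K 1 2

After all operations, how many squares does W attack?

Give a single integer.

Answer: 15

Derivation:
Op 1: place BB@(3,1)
Op 2: remove (3,1)
Op 3: place BB@(3,1)
Op 4: place WQ@(4,1)
Op 5: place WB@(4,0)
Op 6: place WK@(3,2)
Op 7: place BB@(0,1)
Op 8: place WR@(3,3)
Op 9: place BK@(1,2)
Per-piece attacks for W:
  WK@(3,2): attacks (3,3) (3,1) (4,2) (2,2) (4,3) (4,1) (2,3) (2,1)
  WR@(3,3): attacks (3,4) (3,2) (4,3) (2,3) (1,3) (0,3) [ray(0,-1) blocked at (3,2)]
  WB@(4,0): attacks (3,1) [ray(-1,1) blocked at (3,1)]
  WQ@(4,1): attacks (4,2) (4,3) (4,4) (4,0) (3,1) (3,2) (3,0) [ray(0,-1) blocked at (4,0); ray(-1,0) blocked at (3,1); ray(-1,1) blocked at (3,2)]
Union (15 distinct): (0,3) (1,3) (2,1) (2,2) (2,3) (3,0) (3,1) (3,2) (3,3) (3,4) (4,0) (4,1) (4,2) (4,3) (4,4)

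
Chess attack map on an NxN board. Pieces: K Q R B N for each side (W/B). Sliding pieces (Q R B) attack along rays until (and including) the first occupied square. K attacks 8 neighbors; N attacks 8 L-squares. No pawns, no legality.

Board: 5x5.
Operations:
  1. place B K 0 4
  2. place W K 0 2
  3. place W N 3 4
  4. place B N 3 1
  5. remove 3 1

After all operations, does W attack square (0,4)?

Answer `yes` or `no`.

Answer: no

Derivation:
Op 1: place BK@(0,4)
Op 2: place WK@(0,2)
Op 3: place WN@(3,4)
Op 4: place BN@(3,1)
Op 5: remove (3,1)
Per-piece attacks for W:
  WK@(0,2): attacks (0,3) (0,1) (1,2) (1,3) (1,1)
  WN@(3,4): attacks (4,2) (2,2) (1,3)
W attacks (0,4): no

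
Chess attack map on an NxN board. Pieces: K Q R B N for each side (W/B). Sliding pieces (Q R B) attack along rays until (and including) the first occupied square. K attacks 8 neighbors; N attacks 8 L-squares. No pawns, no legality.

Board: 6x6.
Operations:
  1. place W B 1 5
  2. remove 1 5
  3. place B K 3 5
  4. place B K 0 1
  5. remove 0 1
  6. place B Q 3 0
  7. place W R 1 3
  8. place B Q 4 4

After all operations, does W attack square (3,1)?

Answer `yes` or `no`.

Op 1: place WB@(1,5)
Op 2: remove (1,5)
Op 3: place BK@(3,5)
Op 4: place BK@(0,1)
Op 5: remove (0,1)
Op 6: place BQ@(3,0)
Op 7: place WR@(1,3)
Op 8: place BQ@(4,4)
Per-piece attacks for W:
  WR@(1,3): attacks (1,4) (1,5) (1,2) (1,1) (1,0) (2,3) (3,3) (4,3) (5,3) (0,3)
W attacks (3,1): no

Answer: no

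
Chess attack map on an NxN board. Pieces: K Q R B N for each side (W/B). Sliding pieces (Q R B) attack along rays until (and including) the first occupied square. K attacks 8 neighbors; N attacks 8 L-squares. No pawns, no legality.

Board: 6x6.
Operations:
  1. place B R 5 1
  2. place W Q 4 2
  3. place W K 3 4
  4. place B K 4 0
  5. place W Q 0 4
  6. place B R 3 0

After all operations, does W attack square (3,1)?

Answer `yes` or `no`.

Op 1: place BR@(5,1)
Op 2: place WQ@(4,2)
Op 3: place WK@(3,4)
Op 4: place BK@(4,0)
Op 5: place WQ@(0,4)
Op 6: place BR@(3,0)
Per-piece attacks for W:
  WQ@(0,4): attacks (0,5) (0,3) (0,2) (0,1) (0,0) (1,4) (2,4) (3,4) (1,5) (1,3) (2,2) (3,1) (4,0) [ray(1,0) blocked at (3,4); ray(1,-1) blocked at (4,0)]
  WK@(3,4): attacks (3,5) (3,3) (4,4) (2,4) (4,5) (4,3) (2,5) (2,3)
  WQ@(4,2): attacks (4,3) (4,4) (4,5) (4,1) (4,0) (5,2) (3,2) (2,2) (1,2) (0,2) (5,3) (5,1) (3,3) (2,4) (1,5) (3,1) (2,0) [ray(0,-1) blocked at (4,0); ray(1,-1) blocked at (5,1)]
W attacks (3,1): yes

Answer: yes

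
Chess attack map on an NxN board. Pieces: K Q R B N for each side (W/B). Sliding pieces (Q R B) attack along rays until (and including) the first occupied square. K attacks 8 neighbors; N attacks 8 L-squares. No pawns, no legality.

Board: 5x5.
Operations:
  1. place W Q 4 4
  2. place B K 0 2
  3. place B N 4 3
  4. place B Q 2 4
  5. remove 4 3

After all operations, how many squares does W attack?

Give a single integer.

Answer: 10

Derivation:
Op 1: place WQ@(4,4)
Op 2: place BK@(0,2)
Op 3: place BN@(4,3)
Op 4: place BQ@(2,4)
Op 5: remove (4,3)
Per-piece attacks for W:
  WQ@(4,4): attacks (4,3) (4,2) (4,1) (4,0) (3,4) (2,4) (3,3) (2,2) (1,1) (0,0) [ray(-1,0) blocked at (2,4)]
Union (10 distinct): (0,0) (1,1) (2,2) (2,4) (3,3) (3,4) (4,0) (4,1) (4,2) (4,3)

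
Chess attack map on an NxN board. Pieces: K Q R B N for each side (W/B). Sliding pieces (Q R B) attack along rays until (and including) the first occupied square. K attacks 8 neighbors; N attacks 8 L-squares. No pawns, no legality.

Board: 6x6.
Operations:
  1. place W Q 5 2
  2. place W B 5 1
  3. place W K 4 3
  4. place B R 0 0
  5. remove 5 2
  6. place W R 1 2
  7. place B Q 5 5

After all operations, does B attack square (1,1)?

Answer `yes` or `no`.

Op 1: place WQ@(5,2)
Op 2: place WB@(5,1)
Op 3: place WK@(4,3)
Op 4: place BR@(0,0)
Op 5: remove (5,2)
Op 6: place WR@(1,2)
Op 7: place BQ@(5,5)
Per-piece attacks for B:
  BR@(0,0): attacks (0,1) (0,2) (0,3) (0,4) (0,5) (1,0) (2,0) (3,0) (4,0) (5,0)
  BQ@(5,5): attacks (5,4) (5,3) (5,2) (5,1) (4,5) (3,5) (2,5) (1,5) (0,5) (4,4) (3,3) (2,2) (1,1) (0,0) [ray(0,-1) blocked at (5,1); ray(-1,-1) blocked at (0,0)]
B attacks (1,1): yes

Answer: yes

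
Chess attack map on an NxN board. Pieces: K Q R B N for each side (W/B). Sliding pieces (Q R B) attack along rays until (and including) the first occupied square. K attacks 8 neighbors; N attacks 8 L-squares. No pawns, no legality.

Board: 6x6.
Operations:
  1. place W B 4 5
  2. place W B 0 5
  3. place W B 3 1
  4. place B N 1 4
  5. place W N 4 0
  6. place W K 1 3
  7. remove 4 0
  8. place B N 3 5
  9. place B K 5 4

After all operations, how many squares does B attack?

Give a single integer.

Answer: 12

Derivation:
Op 1: place WB@(4,5)
Op 2: place WB@(0,5)
Op 3: place WB@(3,1)
Op 4: place BN@(1,4)
Op 5: place WN@(4,0)
Op 6: place WK@(1,3)
Op 7: remove (4,0)
Op 8: place BN@(3,5)
Op 9: place BK@(5,4)
Per-piece attacks for B:
  BN@(1,4): attacks (3,5) (2,2) (3,3) (0,2)
  BN@(3,5): attacks (4,3) (5,4) (2,3) (1,4)
  BK@(5,4): attacks (5,5) (5,3) (4,4) (4,5) (4,3)
Union (12 distinct): (0,2) (1,4) (2,2) (2,3) (3,3) (3,5) (4,3) (4,4) (4,5) (5,3) (5,4) (5,5)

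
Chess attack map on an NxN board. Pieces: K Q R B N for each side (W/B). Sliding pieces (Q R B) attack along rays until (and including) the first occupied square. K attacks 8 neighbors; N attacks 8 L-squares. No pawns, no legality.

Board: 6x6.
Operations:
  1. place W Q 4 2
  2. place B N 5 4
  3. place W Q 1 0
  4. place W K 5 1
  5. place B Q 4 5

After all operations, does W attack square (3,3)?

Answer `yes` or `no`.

Answer: yes

Derivation:
Op 1: place WQ@(4,2)
Op 2: place BN@(5,4)
Op 3: place WQ@(1,0)
Op 4: place WK@(5,1)
Op 5: place BQ@(4,5)
Per-piece attacks for W:
  WQ@(1,0): attacks (1,1) (1,2) (1,3) (1,4) (1,5) (2,0) (3,0) (4,0) (5,0) (0,0) (2,1) (3,2) (4,3) (5,4) (0,1) [ray(1,1) blocked at (5,4)]
  WQ@(4,2): attacks (4,3) (4,4) (4,5) (4,1) (4,0) (5,2) (3,2) (2,2) (1,2) (0,2) (5,3) (5,1) (3,3) (2,4) (1,5) (3,1) (2,0) [ray(0,1) blocked at (4,5); ray(1,-1) blocked at (5,1)]
  WK@(5,1): attacks (5,2) (5,0) (4,1) (4,2) (4,0)
W attacks (3,3): yes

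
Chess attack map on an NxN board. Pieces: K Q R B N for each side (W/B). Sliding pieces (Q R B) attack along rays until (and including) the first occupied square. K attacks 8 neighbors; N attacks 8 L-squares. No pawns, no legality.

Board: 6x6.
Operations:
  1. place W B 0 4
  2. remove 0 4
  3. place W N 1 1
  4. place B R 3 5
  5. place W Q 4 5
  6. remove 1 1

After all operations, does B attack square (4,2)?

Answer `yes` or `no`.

Op 1: place WB@(0,4)
Op 2: remove (0,4)
Op 3: place WN@(1,1)
Op 4: place BR@(3,5)
Op 5: place WQ@(4,5)
Op 6: remove (1,1)
Per-piece attacks for B:
  BR@(3,5): attacks (3,4) (3,3) (3,2) (3,1) (3,0) (4,5) (2,5) (1,5) (0,5) [ray(1,0) blocked at (4,5)]
B attacks (4,2): no

Answer: no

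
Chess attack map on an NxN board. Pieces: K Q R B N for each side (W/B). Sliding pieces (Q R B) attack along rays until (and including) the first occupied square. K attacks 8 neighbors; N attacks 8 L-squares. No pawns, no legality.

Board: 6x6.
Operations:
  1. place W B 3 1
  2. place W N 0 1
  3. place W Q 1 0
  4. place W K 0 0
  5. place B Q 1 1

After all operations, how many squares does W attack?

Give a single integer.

Op 1: place WB@(3,1)
Op 2: place WN@(0,1)
Op 3: place WQ@(1,0)
Op 4: place WK@(0,0)
Op 5: place BQ@(1,1)
Per-piece attacks for W:
  WK@(0,0): attacks (0,1) (1,0) (1,1)
  WN@(0,1): attacks (1,3) (2,2) (2,0)
  WQ@(1,0): attacks (1,1) (2,0) (3,0) (4,0) (5,0) (0,0) (2,1) (3,2) (4,3) (5,4) (0,1) [ray(0,1) blocked at (1,1); ray(-1,0) blocked at (0,0); ray(-1,1) blocked at (0,1)]
  WB@(3,1): attacks (4,2) (5,3) (4,0) (2,2) (1,3) (0,4) (2,0)
Union (17 distinct): (0,0) (0,1) (0,4) (1,0) (1,1) (1,3) (2,0) (2,1) (2,2) (3,0) (3,2) (4,0) (4,2) (4,3) (5,0) (5,3) (5,4)

Answer: 17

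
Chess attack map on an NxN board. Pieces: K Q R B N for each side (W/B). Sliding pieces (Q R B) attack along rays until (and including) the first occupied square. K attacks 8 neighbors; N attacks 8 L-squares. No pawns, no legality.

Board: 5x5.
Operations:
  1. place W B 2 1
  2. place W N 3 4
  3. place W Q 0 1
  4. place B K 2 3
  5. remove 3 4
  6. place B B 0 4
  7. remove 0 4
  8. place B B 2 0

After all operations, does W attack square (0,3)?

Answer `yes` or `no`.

Answer: yes

Derivation:
Op 1: place WB@(2,1)
Op 2: place WN@(3,4)
Op 3: place WQ@(0,1)
Op 4: place BK@(2,3)
Op 5: remove (3,4)
Op 6: place BB@(0,4)
Op 7: remove (0,4)
Op 8: place BB@(2,0)
Per-piece attacks for W:
  WQ@(0,1): attacks (0,2) (0,3) (0,4) (0,0) (1,1) (2,1) (1,2) (2,3) (1,0) [ray(1,0) blocked at (2,1); ray(1,1) blocked at (2,3)]
  WB@(2,1): attacks (3,2) (4,3) (3,0) (1,2) (0,3) (1,0)
W attacks (0,3): yes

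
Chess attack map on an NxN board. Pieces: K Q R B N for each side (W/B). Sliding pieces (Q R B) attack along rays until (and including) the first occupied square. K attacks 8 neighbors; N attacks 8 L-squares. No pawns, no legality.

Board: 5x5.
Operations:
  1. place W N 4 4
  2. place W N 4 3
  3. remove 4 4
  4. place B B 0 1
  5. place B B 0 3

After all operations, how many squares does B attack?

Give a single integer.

Op 1: place WN@(4,4)
Op 2: place WN@(4,3)
Op 3: remove (4,4)
Op 4: place BB@(0,1)
Op 5: place BB@(0,3)
Per-piece attacks for B:
  BB@(0,1): attacks (1,2) (2,3) (3,4) (1,0)
  BB@(0,3): attacks (1,4) (1,2) (2,1) (3,0)
Union (7 distinct): (1,0) (1,2) (1,4) (2,1) (2,3) (3,0) (3,4)

Answer: 7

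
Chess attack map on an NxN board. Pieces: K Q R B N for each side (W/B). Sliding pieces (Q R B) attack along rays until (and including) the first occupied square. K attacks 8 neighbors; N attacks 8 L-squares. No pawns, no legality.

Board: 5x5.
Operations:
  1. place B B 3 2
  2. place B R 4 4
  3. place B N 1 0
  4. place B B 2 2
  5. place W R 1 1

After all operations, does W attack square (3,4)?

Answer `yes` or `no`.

Op 1: place BB@(3,2)
Op 2: place BR@(4,4)
Op 3: place BN@(1,0)
Op 4: place BB@(2,2)
Op 5: place WR@(1,1)
Per-piece attacks for W:
  WR@(1,1): attacks (1,2) (1,3) (1,4) (1,0) (2,1) (3,1) (4,1) (0,1) [ray(0,-1) blocked at (1,0)]
W attacks (3,4): no

Answer: no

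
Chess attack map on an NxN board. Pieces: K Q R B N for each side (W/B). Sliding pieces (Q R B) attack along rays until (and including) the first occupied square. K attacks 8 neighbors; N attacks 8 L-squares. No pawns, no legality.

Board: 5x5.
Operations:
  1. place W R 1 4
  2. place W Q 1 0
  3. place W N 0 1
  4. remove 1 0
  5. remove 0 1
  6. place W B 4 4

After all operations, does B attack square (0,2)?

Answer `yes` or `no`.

Op 1: place WR@(1,4)
Op 2: place WQ@(1,0)
Op 3: place WN@(0,1)
Op 4: remove (1,0)
Op 5: remove (0,1)
Op 6: place WB@(4,4)
Per-piece attacks for B:
B attacks (0,2): no

Answer: no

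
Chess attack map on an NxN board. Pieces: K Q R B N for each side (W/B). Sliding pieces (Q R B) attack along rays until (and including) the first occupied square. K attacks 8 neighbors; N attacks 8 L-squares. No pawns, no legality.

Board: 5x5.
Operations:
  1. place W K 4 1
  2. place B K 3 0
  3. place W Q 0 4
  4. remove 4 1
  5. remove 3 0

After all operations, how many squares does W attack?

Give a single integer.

Op 1: place WK@(4,1)
Op 2: place BK@(3,0)
Op 3: place WQ@(0,4)
Op 4: remove (4,1)
Op 5: remove (3,0)
Per-piece attacks for W:
  WQ@(0,4): attacks (0,3) (0,2) (0,1) (0,0) (1,4) (2,4) (3,4) (4,4) (1,3) (2,2) (3,1) (4,0)
Union (12 distinct): (0,0) (0,1) (0,2) (0,3) (1,3) (1,4) (2,2) (2,4) (3,1) (3,4) (4,0) (4,4)

Answer: 12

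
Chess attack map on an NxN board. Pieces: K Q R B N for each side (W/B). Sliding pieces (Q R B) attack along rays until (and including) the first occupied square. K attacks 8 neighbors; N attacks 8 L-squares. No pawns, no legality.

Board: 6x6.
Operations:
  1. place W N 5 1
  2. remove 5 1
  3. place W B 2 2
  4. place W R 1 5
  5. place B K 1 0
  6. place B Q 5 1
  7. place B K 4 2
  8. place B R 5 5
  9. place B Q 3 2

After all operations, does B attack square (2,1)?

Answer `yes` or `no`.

Op 1: place WN@(5,1)
Op 2: remove (5,1)
Op 3: place WB@(2,2)
Op 4: place WR@(1,5)
Op 5: place BK@(1,0)
Op 6: place BQ@(5,1)
Op 7: place BK@(4,2)
Op 8: place BR@(5,5)
Op 9: place BQ@(3,2)
Per-piece attacks for B:
  BK@(1,0): attacks (1,1) (2,0) (0,0) (2,1) (0,1)
  BQ@(3,2): attacks (3,3) (3,4) (3,5) (3,1) (3,0) (4,2) (2,2) (4,3) (5,4) (4,1) (5,0) (2,3) (1,4) (0,5) (2,1) (1,0) [ray(1,0) blocked at (4,2); ray(-1,0) blocked at (2,2); ray(-1,-1) blocked at (1,0)]
  BK@(4,2): attacks (4,3) (4,1) (5,2) (3,2) (5,3) (5,1) (3,3) (3,1)
  BQ@(5,1): attacks (5,2) (5,3) (5,4) (5,5) (5,0) (4,1) (3,1) (2,1) (1,1) (0,1) (4,2) (4,0) [ray(0,1) blocked at (5,5); ray(-1,1) blocked at (4,2)]
  BR@(5,5): attacks (5,4) (5,3) (5,2) (5,1) (4,5) (3,5) (2,5) (1,5) [ray(0,-1) blocked at (5,1); ray(-1,0) blocked at (1,5)]
B attacks (2,1): yes

Answer: yes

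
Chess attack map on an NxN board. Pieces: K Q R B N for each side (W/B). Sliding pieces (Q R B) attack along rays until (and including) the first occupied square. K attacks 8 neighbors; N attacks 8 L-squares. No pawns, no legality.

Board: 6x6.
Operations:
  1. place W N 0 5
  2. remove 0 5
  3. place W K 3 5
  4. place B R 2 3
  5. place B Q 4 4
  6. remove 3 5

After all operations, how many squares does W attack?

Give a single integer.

Answer: 0

Derivation:
Op 1: place WN@(0,5)
Op 2: remove (0,5)
Op 3: place WK@(3,5)
Op 4: place BR@(2,3)
Op 5: place BQ@(4,4)
Op 6: remove (3,5)
Per-piece attacks for W:
Union (0 distinct): (none)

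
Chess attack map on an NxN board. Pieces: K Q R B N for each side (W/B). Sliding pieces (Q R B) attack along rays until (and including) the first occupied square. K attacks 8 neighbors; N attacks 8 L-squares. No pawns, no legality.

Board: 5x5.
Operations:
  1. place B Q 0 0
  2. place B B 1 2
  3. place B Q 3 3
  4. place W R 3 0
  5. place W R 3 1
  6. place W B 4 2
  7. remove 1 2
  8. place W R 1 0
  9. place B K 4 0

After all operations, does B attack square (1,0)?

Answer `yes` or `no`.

Answer: yes

Derivation:
Op 1: place BQ@(0,0)
Op 2: place BB@(1,2)
Op 3: place BQ@(3,3)
Op 4: place WR@(3,0)
Op 5: place WR@(3,1)
Op 6: place WB@(4,2)
Op 7: remove (1,2)
Op 8: place WR@(1,0)
Op 9: place BK@(4,0)
Per-piece attacks for B:
  BQ@(0,0): attacks (0,1) (0,2) (0,3) (0,4) (1,0) (1,1) (2,2) (3,3) [ray(1,0) blocked at (1,0); ray(1,1) blocked at (3,3)]
  BQ@(3,3): attacks (3,4) (3,2) (3,1) (4,3) (2,3) (1,3) (0,3) (4,4) (4,2) (2,4) (2,2) (1,1) (0,0) [ray(0,-1) blocked at (3,1); ray(1,-1) blocked at (4,2); ray(-1,-1) blocked at (0,0)]
  BK@(4,0): attacks (4,1) (3,0) (3,1)
B attacks (1,0): yes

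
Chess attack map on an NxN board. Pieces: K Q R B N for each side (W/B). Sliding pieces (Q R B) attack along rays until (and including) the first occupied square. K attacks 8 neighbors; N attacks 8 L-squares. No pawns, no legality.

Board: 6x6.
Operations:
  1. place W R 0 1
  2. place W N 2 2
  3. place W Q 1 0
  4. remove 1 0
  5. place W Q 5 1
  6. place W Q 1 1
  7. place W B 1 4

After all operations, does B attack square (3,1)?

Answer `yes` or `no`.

Answer: no

Derivation:
Op 1: place WR@(0,1)
Op 2: place WN@(2,2)
Op 3: place WQ@(1,0)
Op 4: remove (1,0)
Op 5: place WQ@(5,1)
Op 6: place WQ@(1,1)
Op 7: place WB@(1,4)
Per-piece attacks for B:
B attacks (3,1): no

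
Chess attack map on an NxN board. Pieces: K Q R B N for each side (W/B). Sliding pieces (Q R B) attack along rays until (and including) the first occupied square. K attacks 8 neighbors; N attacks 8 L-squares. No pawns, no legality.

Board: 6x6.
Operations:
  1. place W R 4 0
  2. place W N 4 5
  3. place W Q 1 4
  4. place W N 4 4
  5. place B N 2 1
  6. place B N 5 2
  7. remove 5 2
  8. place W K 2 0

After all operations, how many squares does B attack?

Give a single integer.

Op 1: place WR@(4,0)
Op 2: place WN@(4,5)
Op 3: place WQ@(1,4)
Op 4: place WN@(4,4)
Op 5: place BN@(2,1)
Op 6: place BN@(5,2)
Op 7: remove (5,2)
Op 8: place WK@(2,0)
Per-piece attacks for B:
  BN@(2,1): attacks (3,3) (4,2) (1,3) (0,2) (4,0) (0,0)
Union (6 distinct): (0,0) (0,2) (1,3) (3,3) (4,0) (4,2)

Answer: 6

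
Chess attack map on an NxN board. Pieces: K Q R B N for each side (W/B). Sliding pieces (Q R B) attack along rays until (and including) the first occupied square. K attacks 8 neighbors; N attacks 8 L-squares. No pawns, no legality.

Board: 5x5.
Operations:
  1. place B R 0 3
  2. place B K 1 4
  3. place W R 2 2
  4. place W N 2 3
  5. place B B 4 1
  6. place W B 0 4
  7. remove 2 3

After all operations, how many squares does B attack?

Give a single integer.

Answer: 13

Derivation:
Op 1: place BR@(0,3)
Op 2: place BK@(1,4)
Op 3: place WR@(2,2)
Op 4: place WN@(2,3)
Op 5: place BB@(4,1)
Op 6: place WB@(0,4)
Op 7: remove (2,3)
Per-piece attacks for B:
  BR@(0,3): attacks (0,4) (0,2) (0,1) (0,0) (1,3) (2,3) (3,3) (4,3) [ray(0,1) blocked at (0,4)]
  BK@(1,4): attacks (1,3) (2,4) (0,4) (2,3) (0,3)
  BB@(4,1): attacks (3,2) (2,3) (1,4) (3,0) [ray(-1,1) blocked at (1,4)]
Union (13 distinct): (0,0) (0,1) (0,2) (0,3) (0,4) (1,3) (1,4) (2,3) (2,4) (3,0) (3,2) (3,3) (4,3)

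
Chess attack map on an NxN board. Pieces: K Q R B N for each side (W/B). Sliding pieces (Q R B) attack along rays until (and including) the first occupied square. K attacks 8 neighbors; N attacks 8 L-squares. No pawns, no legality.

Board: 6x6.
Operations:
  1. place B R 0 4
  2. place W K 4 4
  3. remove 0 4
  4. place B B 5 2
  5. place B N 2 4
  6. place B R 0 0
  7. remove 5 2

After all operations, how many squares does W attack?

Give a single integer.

Answer: 8

Derivation:
Op 1: place BR@(0,4)
Op 2: place WK@(4,4)
Op 3: remove (0,4)
Op 4: place BB@(5,2)
Op 5: place BN@(2,4)
Op 6: place BR@(0,0)
Op 7: remove (5,2)
Per-piece attacks for W:
  WK@(4,4): attacks (4,5) (4,3) (5,4) (3,4) (5,5) (5,3) (3,5) (3,3)
Union (8 distinct): (3,3) (3,4) (3,5) (4,3) (4,5) (5,3) (5,4) (5,5)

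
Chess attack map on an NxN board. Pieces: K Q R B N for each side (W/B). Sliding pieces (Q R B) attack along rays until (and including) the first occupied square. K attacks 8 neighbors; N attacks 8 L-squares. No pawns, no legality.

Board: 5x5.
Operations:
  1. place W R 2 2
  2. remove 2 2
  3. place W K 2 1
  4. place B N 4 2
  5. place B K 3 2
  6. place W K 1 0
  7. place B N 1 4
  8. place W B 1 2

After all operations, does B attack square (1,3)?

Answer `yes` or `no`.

Answer: no

Derivation:
Op 1: place WR@(2,2)
Op 2: remove (2,2)
Op 3: place WK@(2,1)
Op 4: place BN@(4,2)
Op 5: place BK@(3,2)
Op 6: place WK@(1,0)
Op 7: place BN@(1,4)
Op 8: place WB@(1,2)
Per-piece attacks for B:
  BN@(1,4): attacks (2,2) (3,3) (0,2)
  BK@(3,2): attacks (3,3) (3,1) (4,2) (2,2) (4,3) (4,1) (2,3) (2,1)
  BN@(4,2): attacks (3,4) (2,3) (3,0) (2,1)
B attacks (1,3): no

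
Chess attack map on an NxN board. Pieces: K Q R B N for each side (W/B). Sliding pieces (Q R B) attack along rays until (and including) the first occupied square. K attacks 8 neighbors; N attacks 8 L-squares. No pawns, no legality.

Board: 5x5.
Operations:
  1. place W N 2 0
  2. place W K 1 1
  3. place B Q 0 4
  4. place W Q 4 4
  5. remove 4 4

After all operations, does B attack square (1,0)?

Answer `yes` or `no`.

Op 1: place WN@(2,0)
Op 2: place WK@(1,1)
Op 3: place BQ@(0,4)
Op 4: place WQ@(4,4)
Op 5: remove (4,4)
Per-piece attacks for B:
  BQ@(0,4): attacks (0,3) (0,2) (0,1) (0,0) (1,4) (2,4) (3,4) (4,4) (1,3) (2,2) (3,1) (4,0)
B attacks (1,0): no

Answer: no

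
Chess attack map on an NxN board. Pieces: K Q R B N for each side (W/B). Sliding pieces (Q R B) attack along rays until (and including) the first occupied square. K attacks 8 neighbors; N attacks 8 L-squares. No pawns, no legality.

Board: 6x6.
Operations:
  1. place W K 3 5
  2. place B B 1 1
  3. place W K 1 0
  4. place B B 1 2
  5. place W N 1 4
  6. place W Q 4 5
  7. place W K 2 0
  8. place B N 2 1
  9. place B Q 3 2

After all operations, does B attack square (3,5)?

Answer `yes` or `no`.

Op 1: place WK@(3,5)
Op 2: place BB@(1,1)
Op 3: place WK@(1,0)
Op 4: place BB@(1,2)
Op 5: place WN@(1,4)
Op 6: place WQ@(4,5)
Op 7: place WK@(2,0)
Op 8: place BN@(2,1)
Op 9: place BQ@(3,2)
Per-piece attacks for B:
  BB@(1,1): attacks (2,2) (3,3) (4,4) (5,5) (2,0) (0,2) (0,0) [ray(1,-1) blocked at (2,0)]
  BB@(1,2): attacks (2,3) (3,4) (4,5) (2,1) (0,3) (0,1) [ray(1,1) blocked at (4,5); ray(1,-1) blocked at (2,1)]
  BN@(2,1): attacks (3,3) (4,2) (1,3) (0,2) (4,0) (0,0)
  BQ@(3,2): attacks (3,3) (3,4) (3,5) (3,1) (3,0) (4,2) (5,2) (2,2) (1,2) (4,3) (5,4) (4,1) (5,0) (2,3) (1,4) (2,1) [ray(0,1) blocked at (3,5); ray(-1,0) blocked at (1,2); ray(-1,1) blocked at (1,4); ray(-1,-1) blocked at (2,1)]
B attacks (3,5): yes

Answer: yes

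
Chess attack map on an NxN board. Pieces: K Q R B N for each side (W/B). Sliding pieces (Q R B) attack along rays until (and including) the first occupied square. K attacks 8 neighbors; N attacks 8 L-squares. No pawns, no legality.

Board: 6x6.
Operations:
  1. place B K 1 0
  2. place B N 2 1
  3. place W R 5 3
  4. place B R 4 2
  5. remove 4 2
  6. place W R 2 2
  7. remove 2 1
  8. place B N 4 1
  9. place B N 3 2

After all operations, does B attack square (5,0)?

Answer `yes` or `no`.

Answer: no

Derivation:
Op 1: place BK@(1,0)
Op 2: place BN@(2,1)
Op 3: place WR@(5,3)
Op 4: place BR@(4,2)
Op 5: remove (4,2)
Op 6: place WR@(2,2)
Op 7: remove (2,1)
Op 8: place BN@(4,1)
Op 9: place BN@(3,2)
Per-piece attacks for B:
  BK@(1,0): attacks (1,1) (2,0) (0,0) (2,1) (0,1)
  BN@(3,2): attacks (4,4) (5,3) (2,4) (1,3) (4,0) (5,1) (2,0) (1,1)
  BN@(4,1): attacks (5,3) (3,3) (2,2) (2,0)
B attacks (5,0): no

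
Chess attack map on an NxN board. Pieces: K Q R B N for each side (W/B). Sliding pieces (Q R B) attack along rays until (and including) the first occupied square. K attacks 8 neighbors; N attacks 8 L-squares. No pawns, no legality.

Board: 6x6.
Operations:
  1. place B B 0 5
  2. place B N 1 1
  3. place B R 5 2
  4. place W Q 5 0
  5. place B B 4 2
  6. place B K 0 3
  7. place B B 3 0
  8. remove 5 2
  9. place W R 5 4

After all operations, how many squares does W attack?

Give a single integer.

Op 1: place BB@(0,5)
Op 2: place BN@(1,1)
Op 3: place BR@(5,2)
Op 4: place WQ@(5,0)
Op 5: place BB@(4,2)
Op 6: place BK@(0,3)
Op 7: place BB@(3,0)
Op 8: remove (5,2)
Op 9: place WR@(5,4)
Per-piece attacks for W:
  WQ@(5,0): attacks (5,1) (5,2) (5,3) (5,4) (4,0) (3,0) (4,1) (3,2) (2,3) (1,4) (0,5) [ray(0,1) blocked at (5,4); ray(-1,0) blocked at (3,0); ray(-1,1) blocked at (0,5)]
  WR@(5,4): attacks (5,5) (5,3) (5,2) (5,1) (5,0) (4,4) (3,4) (2,4) (1,4) (0,4) [ray(0,-1) blocked at (5,0)]
Union (17 distinct): (0,4) (0,5) (1,4) (2,3) (2,4) (3,0) (3,2) (3,4) (4,0) (4,1) (4,4) (5,0) (5,1) (5,2) (5,3) (5,4) (5,5)

Answer: 17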